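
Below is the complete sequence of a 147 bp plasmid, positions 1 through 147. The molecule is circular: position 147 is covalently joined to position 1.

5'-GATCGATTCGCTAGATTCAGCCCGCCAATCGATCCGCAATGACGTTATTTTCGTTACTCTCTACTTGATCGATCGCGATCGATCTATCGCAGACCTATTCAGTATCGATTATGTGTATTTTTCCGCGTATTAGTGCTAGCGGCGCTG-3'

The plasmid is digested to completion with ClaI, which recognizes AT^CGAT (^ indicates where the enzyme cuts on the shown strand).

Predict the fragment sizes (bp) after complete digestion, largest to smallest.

ClaI sites (ATCGAT) start at positions 2, 28, 68, 78, 104.
ClaI cuts after base 2 of each site, so after positions 3, 29, 69, 79, 105.
Circular molecule, 5 cuts → 5 fragments:
  4–29 → 26 bp
  30–69 → 40 bp
  70–79 → 10 bp
  80–105 → 26 bp
  106–147 then 1–3 → 42 + 3 = 45 bp
Sorted largest to smallest: 45, 40, 26, 26, 10 bp.

45, 40, 26, 26, 10 bp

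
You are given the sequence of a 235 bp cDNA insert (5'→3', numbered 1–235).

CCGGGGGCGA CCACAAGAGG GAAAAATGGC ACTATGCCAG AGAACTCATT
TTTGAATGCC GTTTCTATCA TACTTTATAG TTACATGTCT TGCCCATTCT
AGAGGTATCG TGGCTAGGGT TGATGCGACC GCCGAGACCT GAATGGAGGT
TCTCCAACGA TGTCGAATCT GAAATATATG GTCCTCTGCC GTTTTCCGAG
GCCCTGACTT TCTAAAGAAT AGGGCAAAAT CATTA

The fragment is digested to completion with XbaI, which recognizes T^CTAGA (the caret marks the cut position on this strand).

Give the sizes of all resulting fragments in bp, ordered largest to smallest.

137, 98 bp

The XbaI site (TCTAGA) starts at position 98.
XbaI cuts after the first base of each site, so after position 98.
Linear molecule, 1 cut → 2 fragments:
  1–98 → 98 bp
  99–235 → 137 bp
Sorted largest to smallest: 137, 98 bp.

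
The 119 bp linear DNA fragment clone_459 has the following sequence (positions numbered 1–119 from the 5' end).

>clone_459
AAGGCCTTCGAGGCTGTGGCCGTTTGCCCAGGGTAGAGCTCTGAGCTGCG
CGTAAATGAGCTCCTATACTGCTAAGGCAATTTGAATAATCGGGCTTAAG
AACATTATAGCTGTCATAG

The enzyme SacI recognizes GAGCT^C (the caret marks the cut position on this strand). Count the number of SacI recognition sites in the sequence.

2

GAGCTC occurs starting at positions 36, 58.
SacI cuts at 2 sites.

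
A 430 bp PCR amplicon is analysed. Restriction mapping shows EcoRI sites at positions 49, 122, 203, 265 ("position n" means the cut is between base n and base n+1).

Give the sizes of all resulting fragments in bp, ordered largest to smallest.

165, 81, 73, 62, 49 bp

Linear molecule, 4 cuts → 5 fragments:
  49 − 0 = 49 bp
  122 − 49 = 73 bp
  203 − 122 = 81 bp
  265 − 203 = 62 bp
  430 − 265 = 165 bp
Sorted largest to smallest: 165, 81, 73, 62, 49 bp.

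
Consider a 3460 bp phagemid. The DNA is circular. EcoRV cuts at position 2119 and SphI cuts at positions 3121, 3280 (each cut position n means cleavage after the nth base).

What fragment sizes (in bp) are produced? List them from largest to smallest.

Combined cut positions (sorted): 2119, 3121, 3280.
Circular molecule, 3 cuts → 3 fragments:
  3121 − 2119 = 1002 bp
  3280 − 3121 = 159 bp
  wrap: 3460 − 3280 + 2119 = 2299 bp
Sorted largest to smallest: 2299, 1002, 159 bp.

2299, 1002, 159 bp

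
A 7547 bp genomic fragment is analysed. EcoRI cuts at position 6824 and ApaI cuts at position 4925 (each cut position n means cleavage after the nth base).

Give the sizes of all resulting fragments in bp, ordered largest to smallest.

4925, 1899, 723 bp

Combined cut positions (sorted): 4925, 6824.
Linear molecule, 2 cuts → 3 fragments:
  4925 − 0 = 4925 bp
  6824 − 4925 = 1899 bp
  7547 − 6824 = 723 bp
Sorted largest to smallest: 4925, 1899, 723 bp.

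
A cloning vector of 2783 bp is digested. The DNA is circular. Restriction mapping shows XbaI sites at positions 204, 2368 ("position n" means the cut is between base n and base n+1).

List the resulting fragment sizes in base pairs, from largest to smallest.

Circular molecule, 2 cuts → 2 fragments:
  2368 − 204 = 2164 bp
  wrap: 2783 − 2368 + 204 = 619 bp
Sorted largest to smallest: 2164, 619 bp.

2164, 619 bp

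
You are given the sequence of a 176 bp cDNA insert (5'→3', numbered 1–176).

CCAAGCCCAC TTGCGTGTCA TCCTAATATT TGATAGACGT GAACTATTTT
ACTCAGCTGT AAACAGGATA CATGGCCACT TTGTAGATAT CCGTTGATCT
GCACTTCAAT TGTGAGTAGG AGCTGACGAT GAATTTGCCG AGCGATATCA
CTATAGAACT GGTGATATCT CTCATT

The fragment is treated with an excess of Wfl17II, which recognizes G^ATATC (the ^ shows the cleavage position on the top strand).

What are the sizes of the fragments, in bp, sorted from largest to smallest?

Wfl17II sites (GATATC) start at positions 86, 144, 164.
Wfl17II cuts after the first base of each site, so after positions 86, 144, 164.
Linear molecule, 3 cuts → 4 fragments:
  1–86 → 86 bp
  87–144 → 58 bp
  145–164 → 20 bp
  165–176 → 12 bp
Sorted largest to smallest: 86, 58, 20, 12 bp.

86, 58, 20, 12 bp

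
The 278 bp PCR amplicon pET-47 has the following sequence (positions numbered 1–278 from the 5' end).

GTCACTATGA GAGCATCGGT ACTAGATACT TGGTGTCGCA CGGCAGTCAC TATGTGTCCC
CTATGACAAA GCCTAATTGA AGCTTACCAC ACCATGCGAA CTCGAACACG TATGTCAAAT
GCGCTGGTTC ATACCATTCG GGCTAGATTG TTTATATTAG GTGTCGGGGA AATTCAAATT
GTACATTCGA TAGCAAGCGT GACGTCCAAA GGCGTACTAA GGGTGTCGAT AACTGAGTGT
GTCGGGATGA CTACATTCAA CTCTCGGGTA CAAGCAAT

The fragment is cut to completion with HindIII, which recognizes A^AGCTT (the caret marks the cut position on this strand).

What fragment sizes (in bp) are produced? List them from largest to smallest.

The HindIII site (AAGCTT) starts at position 80.
HindIII cuts after the first base of each site, so after position 80.
Linear molecule, 1 cut → 2 fragments:
  1–80 → 80 bp
  81–278 → 198 bp
Sorted largest to smallest: 198, 80 bp.

198, 80 bp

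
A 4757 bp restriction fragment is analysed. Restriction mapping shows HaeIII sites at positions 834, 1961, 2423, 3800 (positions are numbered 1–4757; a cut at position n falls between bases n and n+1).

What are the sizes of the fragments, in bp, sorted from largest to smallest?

Linear molecule, 4 cuts → 5 fragments:
  834 − 0 = 834 bp
  1961 − 834 = 1127 bp
  2423 − 1961 = 462 bp
  3800 − 2423 = 1377 bp
  4757 − 3800 = 957 bp
Sorted largest to smallest: 1377, 1127, 957, 834, 462 bp.

1377, 1127, 957, 834, 462 bp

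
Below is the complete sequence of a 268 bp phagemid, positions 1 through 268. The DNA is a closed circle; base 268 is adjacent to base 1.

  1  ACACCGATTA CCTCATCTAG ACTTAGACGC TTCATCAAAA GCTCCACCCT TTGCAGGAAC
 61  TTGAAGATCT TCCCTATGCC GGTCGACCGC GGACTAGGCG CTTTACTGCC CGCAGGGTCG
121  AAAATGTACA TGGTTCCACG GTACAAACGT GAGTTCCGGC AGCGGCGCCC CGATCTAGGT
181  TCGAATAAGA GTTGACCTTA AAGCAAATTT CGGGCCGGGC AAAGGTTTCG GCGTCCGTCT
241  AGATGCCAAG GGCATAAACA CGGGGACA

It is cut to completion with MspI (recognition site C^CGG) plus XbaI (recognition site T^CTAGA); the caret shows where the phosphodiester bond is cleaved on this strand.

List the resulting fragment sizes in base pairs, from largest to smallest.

MspI sites (CCGG) start at positions 79, 156, 215.
MspI cuts after the first base of each site, so after positions 79, 156, 215.
XbaI sites (TCTAGA) start at positions 16, 238.
XbaI cuts after the first base of each site, so after positions 16, 238.
Combined cut positions: 16, 79, 156, 215, 238.
Circular molecule, 5 cuts → 5 fragments:
  17–79 → 63 bp
  80–156 → 77 bp
  157–215 → 59 bp
  216–238 → 23 bp
  239–268 then 1–16 → 30 + 16 = 46 bp
Sorted largest to smallest: 77, 63, 59, 46, 23 bp.

77, 63, 59, 46, 23 bp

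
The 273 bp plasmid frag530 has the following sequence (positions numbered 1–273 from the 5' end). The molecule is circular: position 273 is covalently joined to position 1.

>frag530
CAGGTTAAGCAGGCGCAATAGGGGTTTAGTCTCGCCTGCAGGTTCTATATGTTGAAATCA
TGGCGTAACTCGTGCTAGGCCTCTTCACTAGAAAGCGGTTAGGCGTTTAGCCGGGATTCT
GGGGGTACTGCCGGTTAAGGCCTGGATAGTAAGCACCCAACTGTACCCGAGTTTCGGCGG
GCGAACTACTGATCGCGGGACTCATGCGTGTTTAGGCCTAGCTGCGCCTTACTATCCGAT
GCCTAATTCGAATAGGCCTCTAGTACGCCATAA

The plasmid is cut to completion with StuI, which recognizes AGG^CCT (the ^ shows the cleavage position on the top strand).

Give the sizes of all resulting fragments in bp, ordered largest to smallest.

StuI sites (AGGCCT) start at positions 77, 138, 214, 254.
StuI cuts after base 3 of each site, so after positions 79, 140, 216, 256.
Circular molecule, 4 cuts → 4 fragments:
  80–140 → 61 bp
  141–216 → 76 bp
  217–256 → 40 bp
  257–273 then 1–79 → 17 + 79 = 96 bp
Sorted largest to smallest: 96, 76, 61, 40 bp.

96, 76, 61, 40 bp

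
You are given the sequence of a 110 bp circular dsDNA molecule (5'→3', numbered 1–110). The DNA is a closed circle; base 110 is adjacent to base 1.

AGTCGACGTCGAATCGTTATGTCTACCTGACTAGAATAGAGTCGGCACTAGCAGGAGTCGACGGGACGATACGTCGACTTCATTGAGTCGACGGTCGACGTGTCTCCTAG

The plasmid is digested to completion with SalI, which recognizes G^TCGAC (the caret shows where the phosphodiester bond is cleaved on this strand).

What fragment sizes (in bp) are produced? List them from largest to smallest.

55, 18, 16, 14, 7 bp

SalI sites (GTCGAC) start at positions 2, 57, 73, 87, 94.
SalI cuts after the first base of each site, so after positions 2, 57, 73, 87, 94.
Circular molecule, 5 cuts → 5 fragments:
  3–57 → 55 bp
  58–73 → 16 bp
  74–87 → 14 bp
  88–94 → 7 bp
  95–110 then 1–2 → 16 + 2 = 18 bp
Sorted largest to smallest: 55, 18, 16, 14, 7 bp.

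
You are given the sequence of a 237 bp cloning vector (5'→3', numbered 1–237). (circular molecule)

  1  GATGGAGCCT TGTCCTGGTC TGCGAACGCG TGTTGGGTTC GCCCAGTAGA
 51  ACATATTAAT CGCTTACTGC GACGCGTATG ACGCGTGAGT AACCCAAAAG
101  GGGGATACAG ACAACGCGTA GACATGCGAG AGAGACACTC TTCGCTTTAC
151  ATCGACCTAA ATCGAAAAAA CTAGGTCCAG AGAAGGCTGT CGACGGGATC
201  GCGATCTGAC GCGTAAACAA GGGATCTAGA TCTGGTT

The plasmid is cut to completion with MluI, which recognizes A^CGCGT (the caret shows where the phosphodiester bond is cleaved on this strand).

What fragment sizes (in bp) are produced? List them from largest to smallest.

MluI sites (ACGCGT) start at positions 26, 72, 81, 114, 209.
MluI cuts after the first base of each site, so after positions 26, 72, 81, 114, 209.
Circular molecule, 5 cuts → 5 fragments:
  27–72 → 46 bp
  73–81 → 9 bp
  82–114 → 33 bp
  115–209 → 95 bp
  210–237 then 1–26 → 28 + 26 = 54 bp
Sorted largest to smallest: 95, 54, 46, 33, 9 bp.

95, 54, 46, 33, 9 bp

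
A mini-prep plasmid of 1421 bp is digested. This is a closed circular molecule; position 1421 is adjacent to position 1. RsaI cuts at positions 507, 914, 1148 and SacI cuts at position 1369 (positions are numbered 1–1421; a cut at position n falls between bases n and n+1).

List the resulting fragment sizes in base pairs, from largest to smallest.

559, 407, 234, 221 bp

Combined cut positions (sorted): 507, 914, 1148, 1369.
Circular molecule, 4 cuts → 4 fragments:
  914 − 507 = 407 bp
  1148 − 914 = 234 bp
  1369 − 1148 = 221 bp
  wrap: 1421 − 1369 + 507 = 559 bp
Sorted largest to smallest: 559, 407, 234, 221 bp.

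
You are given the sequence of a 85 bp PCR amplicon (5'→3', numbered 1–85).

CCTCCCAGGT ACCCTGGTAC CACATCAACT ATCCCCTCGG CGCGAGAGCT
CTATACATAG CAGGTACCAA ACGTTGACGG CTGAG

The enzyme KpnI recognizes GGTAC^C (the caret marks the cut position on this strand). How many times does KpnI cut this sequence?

3

GGTACC occurs starting at positions 8, 16, 63.
KpnI cuts at 3 sites.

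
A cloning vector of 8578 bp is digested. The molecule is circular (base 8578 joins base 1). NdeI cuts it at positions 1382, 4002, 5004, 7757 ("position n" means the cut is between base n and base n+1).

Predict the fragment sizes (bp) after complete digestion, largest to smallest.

Circular molecule, 4 cuts → 4 fragments:
  4002 − 1382 = 2620 bp
  5004 − 4002 = 1002 bp
  7757 − 5004 = 2753 bp
  wrap: 8578 − 7757 + 1382 = 2203 bp
Sorted largest to smallest: 2753, 2620, 2203, 1002 bp.

2753, 2620, 2203, 1002 bp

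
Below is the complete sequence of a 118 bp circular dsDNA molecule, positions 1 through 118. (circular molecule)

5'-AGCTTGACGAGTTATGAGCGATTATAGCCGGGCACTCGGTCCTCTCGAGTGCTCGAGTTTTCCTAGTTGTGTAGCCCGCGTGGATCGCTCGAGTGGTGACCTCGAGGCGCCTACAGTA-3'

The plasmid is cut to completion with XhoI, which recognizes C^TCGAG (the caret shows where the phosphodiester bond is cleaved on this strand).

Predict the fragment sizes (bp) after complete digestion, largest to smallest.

XhoI sites (CTCGAG) start at positions 44, 52, 88, 101.
XhoI cuts after the first base of each site, so after positions 44, 52, 88, 101.
Circular molecule, 4 cuts → 4 fragments:
  45–52 → 8 bp
  53–88 → 36 bp
  89–101 → 13 bp
  102–118 then 1–44 → 17 + 44 = 61 bp
Sorted largest to smallest: 61, 36, 13, 8 bp.

61, 36, 13, 8 bp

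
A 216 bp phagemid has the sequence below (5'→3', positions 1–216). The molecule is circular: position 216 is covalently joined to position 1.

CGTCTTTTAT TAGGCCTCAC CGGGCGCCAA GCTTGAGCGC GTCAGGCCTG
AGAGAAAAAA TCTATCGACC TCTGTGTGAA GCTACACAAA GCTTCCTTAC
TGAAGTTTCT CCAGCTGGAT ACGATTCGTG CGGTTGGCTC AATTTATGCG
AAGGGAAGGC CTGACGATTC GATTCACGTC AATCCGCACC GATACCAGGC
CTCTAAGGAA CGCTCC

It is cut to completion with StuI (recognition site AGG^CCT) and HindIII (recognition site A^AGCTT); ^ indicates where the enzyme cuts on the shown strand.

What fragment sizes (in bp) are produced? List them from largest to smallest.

70, 43, 40, 31, 17, 15 bp

StuI sites (AGGCCT) start at positions 12, 44, 157, 197.
StuI cuts after base 3 of each site, so after positions 14, 46, 159, 199.
HindIII sites (AAGCTT) start at positions 29, 89.
HindIII cuts after the first base of each site, so after positions 29, 89.
Combined cut positions: 14, 29, 46, 89, 159, 199.
Circular molecule, 6 cuts → 6 fragments:
  15–29 → 15 bp
  30–46 → 17 bp
  47–89 → 43 bp
  90–159 → 70 bp
  160–199 → 40 bp
  200–216 then 1–14 → 17 + 14 = 31 bp
Sorted largest to smallest: 70, 43, 40, 31, 17, 15 bp.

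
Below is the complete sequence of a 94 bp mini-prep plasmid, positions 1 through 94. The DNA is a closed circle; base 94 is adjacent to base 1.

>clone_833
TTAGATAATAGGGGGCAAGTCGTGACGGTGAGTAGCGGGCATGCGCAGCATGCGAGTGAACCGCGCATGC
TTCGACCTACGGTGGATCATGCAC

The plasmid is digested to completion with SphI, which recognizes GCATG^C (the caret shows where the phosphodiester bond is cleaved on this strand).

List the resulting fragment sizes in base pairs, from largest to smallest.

SphI sites (GCATGC) start at positions 39, 48, 65.
SphI cuts after base 5 of each site (before the last base), so after positions 43, 52, 69.
Circular molecule, 3 cuts → 3 fragments:
  44–52 → 9 bp
  53–69 → 17 bp
  70–94 then 1–43 → 25 + 43 = 68 bp
Sorted largest to smallest: 68, 17, 9 bp.

68, 17, 9 bp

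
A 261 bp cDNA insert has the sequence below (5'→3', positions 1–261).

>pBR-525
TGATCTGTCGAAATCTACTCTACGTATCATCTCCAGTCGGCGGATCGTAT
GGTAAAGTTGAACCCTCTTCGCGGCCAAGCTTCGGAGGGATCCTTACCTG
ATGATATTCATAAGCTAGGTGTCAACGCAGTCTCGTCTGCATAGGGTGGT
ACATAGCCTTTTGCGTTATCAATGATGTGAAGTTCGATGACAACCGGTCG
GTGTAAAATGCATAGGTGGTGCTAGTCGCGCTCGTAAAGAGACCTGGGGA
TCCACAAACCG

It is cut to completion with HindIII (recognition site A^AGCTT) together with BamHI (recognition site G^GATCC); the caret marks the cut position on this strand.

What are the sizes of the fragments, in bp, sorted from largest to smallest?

160, 77, 13, 11 bp

The HindIII site (AAGCTT) starts at position 77.
HindIII cuts after the first base of each site, so after position 77.
BamHI sites (GGATCC) start at positions 88, 248.
BamHI cuts after the first base of each site, so after positions 88, 248.
Combined cut positions: 77, 88, 248.
Linear molecule, 3 cuts → 4 fragments:
  1–77 → 77 bp
  78–88 → 11 bp
  89–248 → 160 bp
  249–261 → 13 bp
Sorted largest to smallest: 160, 77, 13, 11 bp.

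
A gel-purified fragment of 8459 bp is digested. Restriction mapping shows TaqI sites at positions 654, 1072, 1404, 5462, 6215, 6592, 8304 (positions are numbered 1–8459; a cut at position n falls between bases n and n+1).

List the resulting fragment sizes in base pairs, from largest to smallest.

Linear molecule, 7 cuts → 8 fragments:
  654 − 0 = 654 bp
  1072 − 654 = 418 bp
  1404 − 1072 = 332 bp
  5462 − 1404 = 4058 bp
  6215 − 5462 = 753 bp
  6592 − 6215 = 377 bp
  8304 − 6592 = 1712 bp
  8459 − 8304 = 155 bp
Sorted largest to smallest: 4058, 1712, 753, 654, 418, 377, 332, 155 bp.

4058, 1712, 753, 654, 418, 377, 332, 155 bp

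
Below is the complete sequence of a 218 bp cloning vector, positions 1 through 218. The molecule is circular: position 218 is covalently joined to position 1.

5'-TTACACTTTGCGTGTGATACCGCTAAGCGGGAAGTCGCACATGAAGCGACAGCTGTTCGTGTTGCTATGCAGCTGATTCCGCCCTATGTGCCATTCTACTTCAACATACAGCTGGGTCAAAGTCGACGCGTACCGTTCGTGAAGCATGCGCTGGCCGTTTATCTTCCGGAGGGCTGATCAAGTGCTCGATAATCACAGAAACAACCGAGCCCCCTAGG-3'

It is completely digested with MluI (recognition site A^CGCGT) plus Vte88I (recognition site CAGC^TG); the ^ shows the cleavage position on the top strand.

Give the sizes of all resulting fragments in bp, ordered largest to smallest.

The MluI site (ACGCGT) starts at position 126.
MluI cuts after the first base of each site, so after position 126.
Vte88I sites (CAGCTG) start at positions 50, 70, 109.
Vte88I cuts after base 4 of each site, so after positions 53, 73, 112.
Combined cut positions: 53, 73, 112, 126.
Circular molecule, 4 cuts → 4 fragments:
  54–73 → 20 bp
  74–112 → 39 bp
  113–126 → 14 bp
  127–218 then 1–53 → 92 + 53 = 145 bp
Sorted largest to smallest: 145, 39, 20, 14 bp.

145, 39, 20, 14 bp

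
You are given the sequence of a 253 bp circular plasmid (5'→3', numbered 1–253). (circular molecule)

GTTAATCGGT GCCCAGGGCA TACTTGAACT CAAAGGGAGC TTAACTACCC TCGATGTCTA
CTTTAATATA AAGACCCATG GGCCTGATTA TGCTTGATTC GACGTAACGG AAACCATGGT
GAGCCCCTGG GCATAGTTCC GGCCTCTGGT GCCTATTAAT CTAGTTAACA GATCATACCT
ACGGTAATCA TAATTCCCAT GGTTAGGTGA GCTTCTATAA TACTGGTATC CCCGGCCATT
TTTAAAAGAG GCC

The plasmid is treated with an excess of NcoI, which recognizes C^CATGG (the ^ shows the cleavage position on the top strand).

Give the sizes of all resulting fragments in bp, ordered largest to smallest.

NcoI sites (CCATGG) start at positions 76, 114, 197.
NcoI cuts after the first base of each site, so after positions 76, 114, 197.
Circular molecule, 3 cuts → 3 fragments:
  77–114 → 38 bp
  115–197 → 83 bp
  198–253 then 1–76 → 56 + 76 = 132 bp
Sorted largest to smallest: 132, 83, 38 bp.

132, 83, 38 bp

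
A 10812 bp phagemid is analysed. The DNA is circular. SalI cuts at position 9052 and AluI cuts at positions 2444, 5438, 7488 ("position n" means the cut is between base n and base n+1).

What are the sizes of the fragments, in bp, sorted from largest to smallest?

4204, 2994, 2050, 1564 bp

Combined cut positions (sorted): 2444, 5438, 7488, 9052.
Circular molecule, 4 cuts → 4 fragments:
  5438 − 2444 = 2994 bp
  7488 − 5438 = 2050 bp
  9052 − 7488 = 1564 bp
  wrap: 10812 − 9052 + 2444 = 4204 bp
Sorted largest to smallest: 4204, 2994, 2050, 1564 bp.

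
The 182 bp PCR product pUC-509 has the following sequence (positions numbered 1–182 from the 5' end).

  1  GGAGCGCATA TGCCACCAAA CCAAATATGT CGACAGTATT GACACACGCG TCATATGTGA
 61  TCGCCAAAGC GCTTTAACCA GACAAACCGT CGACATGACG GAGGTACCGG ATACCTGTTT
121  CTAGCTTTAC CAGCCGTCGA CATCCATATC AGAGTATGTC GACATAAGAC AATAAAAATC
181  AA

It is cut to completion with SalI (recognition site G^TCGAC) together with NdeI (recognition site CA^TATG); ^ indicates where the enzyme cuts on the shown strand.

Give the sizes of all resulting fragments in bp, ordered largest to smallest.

47, 36, 24, 24, 22, 21, 8 bp

SalI sites (GTCGAC) start at positions 29, 89, 136, 158.
SalI cuts after the first base of each site, so after positions 29, 89, 136, 158.
NdeI sites (CATATG) start at positions 7, 52.
NdeI cuts after base 2 of each site, so after positions 8, 53.
Combined cut positions: 8, 29, 53, 89, 136, 158.
Linear molecule, 6 cuts → 7 fragments:
  1–8 → 8 bp
  9–29 → 21 bp
  30–53 → 24 bp
  54–89 → 36 bp
  90–136 → 47 bp
  137–158 → 22 bp
  159–182 → 24 bp
Sorted largest to smallest: 47, 36, 24, 24, 22, 21, 8 bp.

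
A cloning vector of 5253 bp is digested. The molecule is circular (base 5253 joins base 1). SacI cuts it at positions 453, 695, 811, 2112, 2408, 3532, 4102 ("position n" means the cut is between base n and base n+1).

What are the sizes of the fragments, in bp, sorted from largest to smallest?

Circular molecule, 7 cuts → 7 fragments:
  695 − 453 = 242 bp
  811 − 695 = 116 bp
  2112 − 811 = 1301 bp
  2408 − 2112 = 296 bp
  3532 − 2408 = 1124 bp
  4102 − 3532 = 570 bp
  wrap: 5253 − 4102 + 453 = 1604 bp
Sorted largest to smallest: 1604, 1301, 1124, 570, 296, 242, 116 bp.

1604, 1301, 1124, 570, 296, 242, 116 bp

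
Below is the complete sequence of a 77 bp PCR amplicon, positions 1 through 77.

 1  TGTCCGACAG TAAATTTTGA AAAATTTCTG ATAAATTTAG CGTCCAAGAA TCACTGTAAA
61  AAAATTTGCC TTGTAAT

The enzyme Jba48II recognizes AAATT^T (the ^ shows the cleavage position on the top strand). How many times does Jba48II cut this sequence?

4

AAATTT occurs starting at positions 12, 22, 33, 62.
Jba48II cuts at 4 sites.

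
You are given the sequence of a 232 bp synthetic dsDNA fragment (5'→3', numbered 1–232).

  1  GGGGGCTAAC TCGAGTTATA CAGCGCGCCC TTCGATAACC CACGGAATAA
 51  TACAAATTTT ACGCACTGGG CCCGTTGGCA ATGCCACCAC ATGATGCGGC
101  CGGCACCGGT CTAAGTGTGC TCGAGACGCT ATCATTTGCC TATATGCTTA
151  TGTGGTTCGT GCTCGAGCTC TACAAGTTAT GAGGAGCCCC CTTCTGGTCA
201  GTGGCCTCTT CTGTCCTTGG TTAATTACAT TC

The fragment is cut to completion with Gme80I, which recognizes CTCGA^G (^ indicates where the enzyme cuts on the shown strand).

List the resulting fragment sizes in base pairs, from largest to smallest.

110, 66, 42, 14 bp

Gme80I sites (CTCGAG) start at positions 10, 120, 162.
Gme80I cuts after base 5 of each site (before the last base), so after positions 14, 124, 166.
Linear molecule, 3 cuts → 4 fragments:
  1–14 → 14 bp
  15–124 → 110 bp
  125–166 → 42 bp
  167–232 → 66 bp
Sorted largest to smallest: 110, 66, 42, 14 bp.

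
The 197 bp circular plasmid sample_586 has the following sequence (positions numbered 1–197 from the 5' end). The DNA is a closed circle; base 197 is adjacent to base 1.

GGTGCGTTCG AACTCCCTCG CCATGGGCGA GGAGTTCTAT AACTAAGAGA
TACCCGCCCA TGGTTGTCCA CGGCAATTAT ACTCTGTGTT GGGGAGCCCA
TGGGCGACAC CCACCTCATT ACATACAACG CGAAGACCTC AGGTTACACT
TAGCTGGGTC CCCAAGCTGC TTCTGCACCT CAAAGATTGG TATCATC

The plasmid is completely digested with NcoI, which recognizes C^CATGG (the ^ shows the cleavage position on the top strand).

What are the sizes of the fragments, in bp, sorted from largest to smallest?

120, 40, 37 bp

NcoI sites (CCATGG) start at positions 21, 58, 98.
NcoI cuts after the first base of each site, so after positions 21, 58, 98.
Circular molecule, 3 cuts → 3 fragments:
  22–58 → 37 bp
  59–98 → 40 bp
  99–197 then 1–21 → 99 + 21 = 120 bp
Sorted largest to smallest: 120, 40, 37 bp.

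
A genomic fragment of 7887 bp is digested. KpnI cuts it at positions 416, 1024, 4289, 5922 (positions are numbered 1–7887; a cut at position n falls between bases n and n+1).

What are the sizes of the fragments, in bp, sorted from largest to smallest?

Linear molecule, 4 cuts → 5 fragments:
  416 − 0 = 416 bp
  1024 − 416 = 608 bp
  4289 − 1024 = 3265 bp
  5922 − 4289 = 1633 bp
  7887 − 5922 = 1965 bp
Sorted largest to smallest: 3265, 1965, 1633, 608, 416 bp.

3265, 1965, 1633, 608, 416 bp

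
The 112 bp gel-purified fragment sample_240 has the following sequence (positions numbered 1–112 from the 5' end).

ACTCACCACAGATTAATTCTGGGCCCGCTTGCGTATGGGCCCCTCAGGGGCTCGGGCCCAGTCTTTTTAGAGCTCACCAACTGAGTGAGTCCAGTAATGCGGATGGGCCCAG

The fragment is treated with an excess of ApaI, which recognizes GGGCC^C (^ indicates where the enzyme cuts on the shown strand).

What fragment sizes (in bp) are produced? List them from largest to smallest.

ApaI sites (GGGCCC) start at positions 21, 37, 54, 105.
ApaI cuts after base 5 of each site (before the last base), so after positions 25, 41, 58, 109.
Linear molecule, 4 cuts → 5 fragments:
  1–25 → 25 bp
  26–41 → 16 bp
  42–58 → 17 bp
  59–109 → 51 bp
  110–112 → 3 bp
Sorted largest to smallest: 51, 25, 17, 16, 3 bp.

51, 25, 17, 16, 3 bp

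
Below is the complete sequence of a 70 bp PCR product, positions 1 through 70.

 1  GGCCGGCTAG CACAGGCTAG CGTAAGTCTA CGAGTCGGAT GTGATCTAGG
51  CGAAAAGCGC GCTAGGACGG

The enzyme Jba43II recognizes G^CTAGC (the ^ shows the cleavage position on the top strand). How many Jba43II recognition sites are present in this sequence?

GCTAGC occurs starting at positions 6, 16.
Jba43II cuts at 2 sites.

2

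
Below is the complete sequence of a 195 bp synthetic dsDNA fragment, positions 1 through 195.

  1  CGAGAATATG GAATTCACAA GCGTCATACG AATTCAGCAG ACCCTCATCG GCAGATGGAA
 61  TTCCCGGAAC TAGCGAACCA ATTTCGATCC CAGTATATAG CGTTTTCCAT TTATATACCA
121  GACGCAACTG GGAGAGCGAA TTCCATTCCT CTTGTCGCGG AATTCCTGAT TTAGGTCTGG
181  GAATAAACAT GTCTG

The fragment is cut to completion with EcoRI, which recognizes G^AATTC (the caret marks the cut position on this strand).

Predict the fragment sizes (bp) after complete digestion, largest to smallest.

80, 35, 28, 22, 19, 11 bp

EcoRI sites (GAATTC) start at positions 11, 30, 58, 138, 160.
EcoRI cuts after the first base of each site, so after positions 11, 30, 58, 138, 160.
Linear molecule, 5 cuts → 6 fragments:
  1–11 → 11 bp
  12–30 → 19 bp
  31–58 → 28 bp
  59–138 → 80 bp
  139–160 → 22 bp
  161–195 → 35 bp
Sorted largest to smallest: 80, 35, 28, 22, 19, 11 bp.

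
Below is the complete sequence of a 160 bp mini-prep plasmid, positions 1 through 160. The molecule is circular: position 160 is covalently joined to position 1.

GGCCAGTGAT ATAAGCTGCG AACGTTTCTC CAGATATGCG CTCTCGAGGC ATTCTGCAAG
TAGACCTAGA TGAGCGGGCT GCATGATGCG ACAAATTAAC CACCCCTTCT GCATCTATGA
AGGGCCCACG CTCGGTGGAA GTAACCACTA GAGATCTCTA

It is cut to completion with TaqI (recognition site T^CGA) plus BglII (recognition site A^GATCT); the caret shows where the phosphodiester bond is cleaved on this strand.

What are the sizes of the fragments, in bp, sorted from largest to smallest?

The TaqI site (TCGA) starts at position 44.
TaqI cuts after the first base of each site, so after position 44.
The BglII site (AGATCT) starts at position 152.
BglII cuts after the first base of each site, so after position 152.
Combined cut positions: 44, 152.
Circular molecule, 2 cuts → 2 fragments:
  45–152 → 108 bp
  153–160 then 1–44 → 8 + 44 = 52 bp
Sorted largest to smallest: 108, 52 bp.

108, 52 bp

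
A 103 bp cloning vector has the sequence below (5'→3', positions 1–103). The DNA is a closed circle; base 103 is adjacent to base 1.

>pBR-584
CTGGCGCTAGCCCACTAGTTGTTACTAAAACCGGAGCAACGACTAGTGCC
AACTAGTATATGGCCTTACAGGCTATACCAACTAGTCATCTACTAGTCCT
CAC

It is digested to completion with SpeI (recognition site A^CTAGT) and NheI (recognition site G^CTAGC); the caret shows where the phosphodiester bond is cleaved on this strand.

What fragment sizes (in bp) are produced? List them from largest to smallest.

29, 28, 17, 11, 10, 8 bp

SpeI sites (ACTAGT) start at positions 14, 42, 52, 81, 92.
SpeI cuts after the first base of each site, so after positions 14, 42, 52, 81, 92.
The NheI site (GCTAGC) starts at position 6.
NheI cuts after the first base of each site, so after position 6.
Combined cut positions: 6, 14, 42, 52, 81, 92.
Circular molecule, 6 cuts → 6 fragments:
  7–14 → 8 bp
  15–42 → 28 bp
  43–52 → 10 bp
  53–81 → 29 bp
  82–92 → 11 bp
  93–103 then 1–6 → 11 + 6 = 17 bp
Sorted largest to smallest: 29, 28, 17, 11, 10, 8 bp.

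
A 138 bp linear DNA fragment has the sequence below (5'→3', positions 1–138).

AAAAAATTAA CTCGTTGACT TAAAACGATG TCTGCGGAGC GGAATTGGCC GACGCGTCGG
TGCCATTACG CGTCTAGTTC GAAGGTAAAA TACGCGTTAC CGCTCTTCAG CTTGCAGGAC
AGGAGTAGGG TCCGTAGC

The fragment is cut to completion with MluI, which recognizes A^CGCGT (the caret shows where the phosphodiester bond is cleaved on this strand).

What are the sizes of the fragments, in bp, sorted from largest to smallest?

MluI sites (ACGCGT) start at positions 52, 68, 92.
MluI cuts after the first base of each site, so after positions 52, 68, 92.
Linear molecule, 3 cuts → 4 fragments:
  1–52 → 52 bp
  53–68 → 16 bp
  69–92 → 24 bp
  93–138 → 46 bp
Sorted largest to smallest: 52, 46, 24, 16 bp.

52, 46, 24, 16 bp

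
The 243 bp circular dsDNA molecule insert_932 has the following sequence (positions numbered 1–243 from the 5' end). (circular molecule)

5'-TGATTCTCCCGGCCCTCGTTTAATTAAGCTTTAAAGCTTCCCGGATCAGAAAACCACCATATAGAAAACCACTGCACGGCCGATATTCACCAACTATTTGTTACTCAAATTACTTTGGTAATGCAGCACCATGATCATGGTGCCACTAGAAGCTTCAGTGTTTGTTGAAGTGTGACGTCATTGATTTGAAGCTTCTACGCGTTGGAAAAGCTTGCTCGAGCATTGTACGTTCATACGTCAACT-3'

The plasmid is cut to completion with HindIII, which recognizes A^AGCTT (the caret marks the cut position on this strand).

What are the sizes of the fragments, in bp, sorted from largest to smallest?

HindIII sites (AAGCTT) start at positions 26, 34, 150, 189, 208.
HindIII cuts after the first base of each site, so after positions 26, 34, 150, 189, 208.
Circular molecule, 5 cuts → 5 fragments:
  27–34 → 8 bp
  35–150 → 116 bp
  151–189 → 39 bp
  190–208 → 19 bp
  209–243 then 1–26 → 35 + 26 = 61 bp
Sorted largest to smallest: 116, 61, 39, 19, 8 bp.

116, 61, 39, 19, 8 bp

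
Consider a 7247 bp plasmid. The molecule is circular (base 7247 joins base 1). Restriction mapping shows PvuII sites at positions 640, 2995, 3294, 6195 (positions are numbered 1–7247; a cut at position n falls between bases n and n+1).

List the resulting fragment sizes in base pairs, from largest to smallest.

Circular molecule, 4 cuts → 4 fragments:
  2995 − 640 = 2355 bp
  3294 − 2995 = 299 bp
  6195 − 3294 = 2901 bp
  wrap: 7247 − 6195 + 640 = 1692 bp
Sorted largest to smallest: 2901, 2355, 1692, 299 bp.

2901, 2355, 1692, 299 bp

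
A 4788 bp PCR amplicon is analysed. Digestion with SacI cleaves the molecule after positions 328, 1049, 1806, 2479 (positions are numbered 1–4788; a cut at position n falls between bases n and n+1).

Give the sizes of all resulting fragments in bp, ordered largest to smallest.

Linear molecule, 4 cuts → 5 fragments:
  328 − 0 = 328 bp
  1049 − 328 = 721 bp
  1806 − 1049 = 757 bp
  2479 − 1806 = 673 bp
  4788 − 2479 = 2309 bp
Sorted largest to smallest: 2309, 757, 721, 673, 328 bp.

2309, 757, 721, 673, 328 bp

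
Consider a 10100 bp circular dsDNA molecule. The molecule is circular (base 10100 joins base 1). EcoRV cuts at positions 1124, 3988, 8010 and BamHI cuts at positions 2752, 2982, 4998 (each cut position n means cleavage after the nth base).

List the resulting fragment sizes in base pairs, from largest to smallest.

Combined cut positions (sorted): 1124, 2752, 2982, 3988, 4998, 8010.
Circular molecule, 6 cuts → 6 fragments:
  2752 − 1124 = 1628 bp
  2982 − 2752 = 230 bp
  3988 − 2982 = 1006 bp
  4998 − 3988 = 1010 bp
  8010 − 4998 = 3012 bp
  wrap: 10100 − 8010 + 1124 = 3214 bp
Sorted largest to smallest: 3214, 3012, 1628, 1010, 1006, 230 bp.

3214, 3012, 1628, 1010, 1006, 230 bp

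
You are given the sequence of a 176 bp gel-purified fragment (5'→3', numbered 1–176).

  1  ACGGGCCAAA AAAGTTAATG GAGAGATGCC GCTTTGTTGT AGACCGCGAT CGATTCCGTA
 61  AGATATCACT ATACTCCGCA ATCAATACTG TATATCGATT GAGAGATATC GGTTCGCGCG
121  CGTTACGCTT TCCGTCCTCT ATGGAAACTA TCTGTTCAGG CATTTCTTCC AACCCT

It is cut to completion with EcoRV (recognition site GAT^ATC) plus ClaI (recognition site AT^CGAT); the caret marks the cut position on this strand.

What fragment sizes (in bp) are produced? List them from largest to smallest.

69, 50, 31, 14, 12 bp

EcoRV sites (GATATC) start at positions 62, 105.
EcoRV cuts after base 3 of each site, so after positions 64, 107.
ClaI sites (ATCGAT) start at positions 49, 94.
ClaI cuts after base 2 of each site, so after positions 50, 95.
Combined cut positions: 50, 64, 95, 107.
Linear molecule, 4 cuts → 5 fragments:
  1–50 → 50 bp
  51–64 → 14 bp
  65–95 → 31 bp
  96–107 → 12 bp
  108–176 → 69 bp
Sorted largest to smallest: 69, 50, 31, 14, 12 bp.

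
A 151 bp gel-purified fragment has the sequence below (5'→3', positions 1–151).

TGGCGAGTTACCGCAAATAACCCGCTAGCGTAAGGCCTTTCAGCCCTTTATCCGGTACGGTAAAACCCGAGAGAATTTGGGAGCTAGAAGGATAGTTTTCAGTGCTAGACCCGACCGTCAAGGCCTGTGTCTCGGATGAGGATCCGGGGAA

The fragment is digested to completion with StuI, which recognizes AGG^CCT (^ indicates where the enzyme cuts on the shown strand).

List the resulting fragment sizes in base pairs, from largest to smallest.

88, 35, 28 bp

StuI sites (AGGCCT) start at positions 33, 121.
StuI cuts after base 3 of each site, so after positions 35, 123.
Linear molecule, 2 cuts → 3 fragments:
  1–35 → 35 bp
  36–123 → 88 bp
  124–151 → 28 bp
Sorted largest to smallest: 88, 35, 28 bp.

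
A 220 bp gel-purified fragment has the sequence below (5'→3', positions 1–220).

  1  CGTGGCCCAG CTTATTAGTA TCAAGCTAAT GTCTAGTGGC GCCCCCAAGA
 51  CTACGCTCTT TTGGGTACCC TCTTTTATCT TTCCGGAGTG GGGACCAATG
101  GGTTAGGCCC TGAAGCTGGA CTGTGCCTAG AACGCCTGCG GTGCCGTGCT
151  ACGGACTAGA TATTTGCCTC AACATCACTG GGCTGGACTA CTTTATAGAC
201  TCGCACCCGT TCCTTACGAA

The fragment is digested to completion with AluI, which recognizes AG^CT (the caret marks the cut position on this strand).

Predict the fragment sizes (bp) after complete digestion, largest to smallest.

AluI sites (AGCT) start at positions 9, 24, 114.
AluI cuts after base 2 of each site, so after positions 10, 25, 115.
Linear molecule, 3 cuts → 4 fragments:
  1–10 → 10 bp
  11–25 → 15 bp
  26–115 → 90 bp
  116–220 → 105 bp
Sorted largest to smallest: 105, 90, 15, 10 bp.

105, 90, 15, 10 bp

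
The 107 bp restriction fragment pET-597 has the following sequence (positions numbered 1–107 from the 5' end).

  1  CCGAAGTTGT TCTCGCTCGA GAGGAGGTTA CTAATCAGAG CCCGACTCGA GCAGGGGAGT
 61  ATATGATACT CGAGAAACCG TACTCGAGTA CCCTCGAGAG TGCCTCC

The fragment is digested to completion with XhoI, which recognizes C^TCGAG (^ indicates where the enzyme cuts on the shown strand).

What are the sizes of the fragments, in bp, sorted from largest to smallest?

XhoI sites (CTCGAG) start at positions 16, 46, 69, 83, 93.
XhoI cuts after the first base of each site, so after positions 16, 46, 69, 83, 93.
Linear molecule, 5 cuts → 6 fragments:
  1–16 → 16 bp
  17–46 → 30 bp
  47–69 → 23 bp
  70–83 → 14 bp
  84–93 → 10 bp
  94–107 → 14 bp
Sorted largest to smallest: 30, 23, 16, 14, 14, 10 bp.

30, 23, 16, 14, 14, 10 bp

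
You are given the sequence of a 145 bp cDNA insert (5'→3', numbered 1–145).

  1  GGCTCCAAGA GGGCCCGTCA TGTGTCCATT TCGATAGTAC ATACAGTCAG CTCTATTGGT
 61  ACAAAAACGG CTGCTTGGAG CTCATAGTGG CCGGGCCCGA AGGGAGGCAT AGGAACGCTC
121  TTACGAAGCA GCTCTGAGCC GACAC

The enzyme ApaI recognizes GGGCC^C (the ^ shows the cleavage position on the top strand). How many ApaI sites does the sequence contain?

GGGCCC occurs starting at positions 11, 93.
ApaI cuts at 2 sites.

2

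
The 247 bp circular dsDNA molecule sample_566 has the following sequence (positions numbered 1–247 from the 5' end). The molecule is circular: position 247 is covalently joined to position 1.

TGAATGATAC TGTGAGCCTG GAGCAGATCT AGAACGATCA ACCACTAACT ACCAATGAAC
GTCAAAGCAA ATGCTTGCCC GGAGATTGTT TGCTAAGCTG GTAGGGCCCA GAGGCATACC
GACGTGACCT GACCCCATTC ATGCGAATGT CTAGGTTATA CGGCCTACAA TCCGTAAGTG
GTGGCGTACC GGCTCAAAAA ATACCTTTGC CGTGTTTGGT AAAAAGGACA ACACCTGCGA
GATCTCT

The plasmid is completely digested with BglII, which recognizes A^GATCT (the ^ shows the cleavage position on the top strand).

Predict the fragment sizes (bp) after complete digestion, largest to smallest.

BglII sites (AGATCT) start at positions 25, 240.
BglII cuts after the first base of each site, so after positions 25, 240.
Circular molecule, 2 cuts → 2 fragments:
  26–240 → 215 bp
  241–247 then 1–25 → 7 + 25 = 32 bp
Sorted largest to smallest: 215, 32 bp.

215, 32 bp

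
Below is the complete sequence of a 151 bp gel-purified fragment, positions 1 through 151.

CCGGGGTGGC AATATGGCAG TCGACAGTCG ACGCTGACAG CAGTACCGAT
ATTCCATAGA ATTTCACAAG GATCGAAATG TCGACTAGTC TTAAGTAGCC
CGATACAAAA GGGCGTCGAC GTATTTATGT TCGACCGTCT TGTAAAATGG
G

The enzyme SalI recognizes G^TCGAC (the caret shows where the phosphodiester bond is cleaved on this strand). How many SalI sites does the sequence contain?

GTCGAC occurs starting at positions 20, 27, 80, 115.
SalI cuts at 4 sites.

4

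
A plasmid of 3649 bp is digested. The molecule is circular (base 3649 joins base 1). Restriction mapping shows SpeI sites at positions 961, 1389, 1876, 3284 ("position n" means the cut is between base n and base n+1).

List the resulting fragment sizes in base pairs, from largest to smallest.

1408, 1326, 487, 428 bp

Circular molecule, 4 cuts → 4 fragments:
  1389 − 961 = 428 bp
  1876 − 1389 = 487 bp
  3284 − 1876 = 1408 bp
  wrap: 3649 − 3284 + 961 = 1326 bp
Sorted largest to smallest: 1408, 1326, 487, 428 bp.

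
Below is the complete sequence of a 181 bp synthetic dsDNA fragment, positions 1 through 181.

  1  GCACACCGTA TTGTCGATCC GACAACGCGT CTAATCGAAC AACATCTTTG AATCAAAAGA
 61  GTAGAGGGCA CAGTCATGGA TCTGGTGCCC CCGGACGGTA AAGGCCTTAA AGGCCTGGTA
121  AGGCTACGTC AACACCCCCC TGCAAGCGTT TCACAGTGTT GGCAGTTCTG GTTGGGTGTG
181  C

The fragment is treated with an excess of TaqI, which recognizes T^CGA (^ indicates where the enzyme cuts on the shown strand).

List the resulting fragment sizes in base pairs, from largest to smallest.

146, 21, 14 bp

TaqI sites (TCGA) start at positions 14, 35.
TaqI cuts after the first base of each site, so after positions 14, 35.
Linear molecule, 2 cuts → 3 fragments:
  1–14 → 14 bp
  15–35 → 21 bp
  36–181 → 146 bp
Sorted largest to smallest: 146, 21, 14 bp.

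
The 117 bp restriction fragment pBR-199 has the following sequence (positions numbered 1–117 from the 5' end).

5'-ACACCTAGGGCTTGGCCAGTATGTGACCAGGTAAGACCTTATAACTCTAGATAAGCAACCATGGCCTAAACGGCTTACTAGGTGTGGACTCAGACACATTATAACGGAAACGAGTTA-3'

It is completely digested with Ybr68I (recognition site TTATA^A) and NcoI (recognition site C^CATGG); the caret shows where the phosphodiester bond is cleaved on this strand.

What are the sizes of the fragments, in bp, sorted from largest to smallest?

44, 43, 16, 14 bp

Ybr68I sites (TTATAA) start at positions 39, 99.
Ybr68I cuts after base 5 of each site (before the last base), so after positions 43, 103.
The NcoI site (CCATGG) starts at position 59.
NcoI cuts after the first base of each site, so after position 59.
Combined cut positions: 43, 59, 103.
Linear molecule, 3 cuts → 4 fragments:
  1–43 → 43 bp
  44–59 → 16 bp
  60–103 → 44 bp
  104–117 → 14 bp
Sorted largest to smallest: 44, 43, 16, 14 bp.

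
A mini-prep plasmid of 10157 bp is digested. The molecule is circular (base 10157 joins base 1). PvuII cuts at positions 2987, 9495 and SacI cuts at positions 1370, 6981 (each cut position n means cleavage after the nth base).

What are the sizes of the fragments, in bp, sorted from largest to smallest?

Combined cut positions (sorted): 1370, 2987, 6981, 9495.
Circular molecule, 4 cuts → 4 fragments:
  2987 − 1370 = 1617 bp
  6981 − 2987 = 3994 bp
  9495 − 6981 = 2514 bp
  wrap: 10157 − 9495 + 1370 = 2032 bp
Sorted largest to smallest: 3994, 2514, 2032, 1617 bp.

3994, 2514, 2032, 1617 bp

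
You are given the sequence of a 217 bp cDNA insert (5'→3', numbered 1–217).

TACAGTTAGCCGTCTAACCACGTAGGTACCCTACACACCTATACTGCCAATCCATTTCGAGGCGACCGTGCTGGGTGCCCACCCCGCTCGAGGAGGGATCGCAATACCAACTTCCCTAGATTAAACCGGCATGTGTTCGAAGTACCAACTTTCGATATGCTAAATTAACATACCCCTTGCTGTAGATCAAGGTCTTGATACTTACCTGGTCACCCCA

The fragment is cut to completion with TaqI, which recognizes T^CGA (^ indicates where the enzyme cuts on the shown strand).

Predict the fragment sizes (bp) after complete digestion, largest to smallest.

TaqI sites (TCGA) start at positions 57, 88, 137, 152.
TaqI cuts after the first base of each site, so after positions 57, 88, 137, 152.
Linear molecule, 4 cuts → 5 fragments:
  1–57 → 57 bp
  58–88 → 31 bp
  89–137 → 49 bp
  138–152 → 15 bp
  153–217 → 65 bp
Sorted largest to smallest: 65, 57, 49, 31, 15 bp.

65, 57, 49, 31, 15 bp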